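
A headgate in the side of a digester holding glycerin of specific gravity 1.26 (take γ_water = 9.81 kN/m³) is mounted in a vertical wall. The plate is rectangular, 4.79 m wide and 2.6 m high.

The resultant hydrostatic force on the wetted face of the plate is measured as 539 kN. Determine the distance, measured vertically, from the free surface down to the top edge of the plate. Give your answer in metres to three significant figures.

γ = 1.26 × 9.81 = 12.3606 kN/m³.
A = 4.79 × 2.6 = 12.454 m².
From F = γ·h_c·A, the centroid depth is h_c = 539/(12.3606 × 12.454) = 3.50139 m.
The centroid lies 2.6/2 = 1.3 m below the top edge, so the top edge sits at h_top = 3.50139 − 1.3 = 2.20139 m below the surface.

d_top ≈ 2.20 m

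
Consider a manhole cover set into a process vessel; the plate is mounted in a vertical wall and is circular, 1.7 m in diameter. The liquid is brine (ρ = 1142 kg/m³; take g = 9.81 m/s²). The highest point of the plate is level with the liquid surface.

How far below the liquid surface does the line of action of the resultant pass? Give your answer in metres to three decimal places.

h_p = 1.063 m

γ = ρg = 1142 × 9.81 / 1000 = 11.20302 kN/m³.
The centroid is at the centre, 0.85 m below the top of the plate, so the centroid depth is h_c = 0.85 m.
A = π(0.85)² = 2.2698 m².
Resultant F = γ·h_c·A = 11.20302 × 0.85 × 2.2698 = 21.6143 kN.
I_c = πr⁴/4 = π × 0.85⁴/4 = 0.409983 m⁴.
Centre of pressure: y_p = y_c + I_c/(y_c·A) = 0.85 + 0.409983/(0.85 × 2.2698) = 0.85 + 0.2125 = 1.0625 m along the plane.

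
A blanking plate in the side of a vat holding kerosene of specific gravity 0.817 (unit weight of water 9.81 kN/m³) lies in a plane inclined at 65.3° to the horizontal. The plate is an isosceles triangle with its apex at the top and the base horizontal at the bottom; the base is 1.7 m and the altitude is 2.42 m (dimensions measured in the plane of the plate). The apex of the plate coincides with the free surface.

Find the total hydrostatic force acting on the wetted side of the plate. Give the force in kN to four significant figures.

γ = 0.817 × 9.81 = 8.01477 kN/m³.
Let θ = 65.3° be the plate's angle to the horizontal; measure y along the incline from where the plane meets the free surface. Vertical depth h = y·sinθ with sinθ = 0.908508.
With the apex up, the centroid sits 2h/3 = 2 × 2.42/3 = 1.61333 m below the apex, so y_c = 1.61333 m and h_c = 1.61333 × 0.908508 = 1.46572 m.
A = ½ × 1.7 × 2.42 = 2.057 m².
Resultant F = γ·h_c·A = 8.01477 × 1.46572 × 2.057 = 24.1644 kN.

F ≈ 24.16 kN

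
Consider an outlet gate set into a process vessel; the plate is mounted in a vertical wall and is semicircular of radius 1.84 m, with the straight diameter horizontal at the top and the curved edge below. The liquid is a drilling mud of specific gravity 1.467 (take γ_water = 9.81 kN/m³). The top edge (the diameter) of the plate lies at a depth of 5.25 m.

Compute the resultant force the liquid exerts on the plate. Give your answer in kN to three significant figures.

γ = 1.467 × 9.81 = 14.39127 kN/m³.
The centroid of a semicircle lies 4r/(3π) = 0.78092 m from the diameter, here below the top edge, so the centroid depth is h_c = 5.25 + 0.78092 = 6.03092 m.
A = πr²/2 = π × 1.84²/2 = 5.31809 m².
Resultant F = γ·h_c·A = 14.39127 × 6.03092 × 5.31809 = 461.571 kN.

F ≈ 462 kN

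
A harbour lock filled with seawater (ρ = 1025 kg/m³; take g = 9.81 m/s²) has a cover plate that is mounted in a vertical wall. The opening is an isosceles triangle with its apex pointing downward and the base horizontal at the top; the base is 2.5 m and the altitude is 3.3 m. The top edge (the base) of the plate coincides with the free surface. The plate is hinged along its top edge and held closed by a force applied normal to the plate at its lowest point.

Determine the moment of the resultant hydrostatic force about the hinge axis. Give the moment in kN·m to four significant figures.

γ = ρg = 1025 × 9.81 / 1000 = 10.05525 kN/m³.
With the apex down, the centroid sits h/3 = 3.3/3 = 1.1 m below the base (the top edge), so the centroid depth is h_c = 1.1 m.
A = ½ × 2.5 × 3.3 = 4.125 m².
Resultant F = γ·h_c·A = 10.05525 × 1.1 × 4.125 = 45.6257 kN.
I_c = b·h³/36 = 2.5 × 3.3³/36 = 2.49562 m⁴.
Centre of pressure: y_p = y_c + I_c/(y_c·A) = 1.1 + 2.49562/(1.1 × 4.125) = 1.1 + 0.549999 = 1.65 m along the plane.
The resultant acts 1.1 + 0.549999 = 1.65 m (along the plate) below the hinge at the top edge, so the moment about the hinge is M = F × 1.65 = 45.6257 × 1.65 = 75.2824 kN·m.

M ≈ 75.28 kN·m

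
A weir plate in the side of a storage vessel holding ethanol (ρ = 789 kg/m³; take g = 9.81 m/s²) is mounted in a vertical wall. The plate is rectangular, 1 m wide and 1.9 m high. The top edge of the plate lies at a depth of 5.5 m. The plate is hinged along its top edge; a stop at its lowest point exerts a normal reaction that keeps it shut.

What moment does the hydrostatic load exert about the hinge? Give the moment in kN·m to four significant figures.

M ≈ 94.54 kN·m

γ = ρg = 789 × 9.81 / 1000 = 7.74009 kN/m³.
The centroid lies 1.9/2 = 0.95 m below the top edge, so the centroid depth is h_c = 5.5 + 0.95 = 6.45 m.
A = 1 × 1.9 = 1.9 m².
Resultant F = γ·h_c·A = 7.74009 × 6.45 × 1.9 = 94.8548 kN.
I_c = b·h³/12 = 1 × 1.9³/12 = 0.571583 m⁴.
Centre of pressure: y_p = y_c + I_c/(y_c·A) = 6.45 + 0.571583/(6.45 × 1.9) = 6.45 + 0.0466408 = 6.49664 m along the plane.
The resultant acts 0.95 + 0.0466408 = 0.996641 m (along the plate) below the hinge at the top edge, so the moment about the hinge is M = F × 0.996641 = 94.8548 × 0.996641 = 94.5362 kN·m.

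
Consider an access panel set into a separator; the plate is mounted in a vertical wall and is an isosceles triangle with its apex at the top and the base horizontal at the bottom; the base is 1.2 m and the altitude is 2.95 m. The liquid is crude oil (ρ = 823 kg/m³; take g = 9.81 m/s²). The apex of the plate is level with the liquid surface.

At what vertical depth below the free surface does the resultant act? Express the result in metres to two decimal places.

h_p = 2.21 m

γ = ρg = 823 × 9.81 / 1000 = 8.07363 kN/m³.
With the apex up, the centroid sits 2h/3 = 2 × 2.95/3 = 1.96667 m below the apex, so the centroid depth is h_c = 1.96667 m.
A = ½ × 1.2 × 2.95 = 1.77 m².
Resultant F = γ·h_c·A = 8.07363 × 1.96667 × 1.77 = 28.1044 kN.
I_c = b·h³/36 = 1.2 × 2.95³/36 = 0.855746 m⁴.
Centre of pressure: y_p = y_c + I_c/(y_c·A) = 1.96667 + 0.855746/(1.96667 × 1.77) = 1.96667 + 0.245833 = 2.2125 m along the plane.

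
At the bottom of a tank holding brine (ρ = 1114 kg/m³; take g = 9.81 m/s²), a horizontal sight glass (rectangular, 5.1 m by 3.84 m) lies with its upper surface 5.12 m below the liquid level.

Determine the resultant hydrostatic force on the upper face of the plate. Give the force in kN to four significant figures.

γ = ρg = 1114 × 9.81 / 1000 = 10.92834 kN/m³.
The plate is horizontal, so pressure is uniform at p = γ·h = 10.92834 × 5.12 = 55.9531 kN/m².
A = 5.1 × 3.84 = 19.584 m².
F = p·A = 55.9531 × 19.584 = 1095.79 kN.

F ≈ 1096 kN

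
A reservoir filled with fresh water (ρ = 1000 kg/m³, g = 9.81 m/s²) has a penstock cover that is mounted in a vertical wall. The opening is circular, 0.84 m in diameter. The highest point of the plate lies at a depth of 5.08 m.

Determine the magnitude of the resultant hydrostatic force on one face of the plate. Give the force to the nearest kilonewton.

γ = ρg = 1000 × 9.81 = 9810 N/m³ = 9.81 kN/m³.
The centroid is at the centre, 0.42 m below the top of the plate, so the centroid depth is h_c = 5.08 + 0.42 = 5.5 m.
A = π(0.42)² = 0.554177 m².
Resultant F = γ·h_c·A = 9.81 × 5.5 × 0.554177 = 29.9006 kN.

F ≈ 30 kN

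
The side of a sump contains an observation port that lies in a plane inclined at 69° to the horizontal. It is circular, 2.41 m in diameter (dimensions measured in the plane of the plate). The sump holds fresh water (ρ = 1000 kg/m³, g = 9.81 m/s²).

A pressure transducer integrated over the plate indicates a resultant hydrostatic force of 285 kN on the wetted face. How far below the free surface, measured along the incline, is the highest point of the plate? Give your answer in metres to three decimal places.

γ = ρg = 1000 × 9.81 = 9810 N/m³ = 9.81 kN/m³.
A = π(1.205)² = 4.56167 m².
From F = γ·h_c·A, the centroid depth is h_c = 285/(9.81 × 4.56167) = 6.36872 m.
Let θ = 69° be the plate's angle to the horizontal; measure y along the incline from where the plane meets the free surface. Vertical depth h = y·sinθ with sinθ = 0.933580.
Along the incline, y_c = h_c/sinθ = 6.36872/0.933580 = 6.82183 m.
The centroid is at the centre, 1.205 m below the top of the plate, so the highest point sits at y_top = 6.82183 − 1.205 = 5.61683 m along the incline.

y_top ≈ 5.617 m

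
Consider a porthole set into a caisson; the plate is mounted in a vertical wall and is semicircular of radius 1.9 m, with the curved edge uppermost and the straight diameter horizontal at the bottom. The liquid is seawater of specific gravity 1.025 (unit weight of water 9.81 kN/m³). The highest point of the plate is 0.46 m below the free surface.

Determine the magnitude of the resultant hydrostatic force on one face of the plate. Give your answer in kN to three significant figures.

F ≈ 88.6 kN

γ = 1.025 × 9.81 = 10.05525 kN/m³.
The centroid lies 4r/(3π) = 0.806385 m above the diameter, so r − 4r/(3π) = 1.9 − 0.806385 = 1.09361 m below the topmost point, so the centroid depth is h_c = 0.46 + 1.09361 = 1.55361 m.
A = πr²/2 = π × 1.9²/2 = 5.67057 m².
Resultant F = γ·h_c·A = 10.05525 × 1.55361 × 5.67057 = 88.5853 kN.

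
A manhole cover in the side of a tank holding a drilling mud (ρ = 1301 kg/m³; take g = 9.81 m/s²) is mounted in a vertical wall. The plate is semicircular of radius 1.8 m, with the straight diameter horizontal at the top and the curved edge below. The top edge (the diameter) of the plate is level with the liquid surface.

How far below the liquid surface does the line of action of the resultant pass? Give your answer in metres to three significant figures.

γ = ρg = 1301 × 9.81 / 1000 = 12.76281 kN/m³.
The centroid of a semicircle lies 4r/(3π) = 0.763944 m from the diameter, here below the top edge, so the centroid depth is h_c = 0.763944 m.
A = πr²/2 = π × 1.8²/2 = 5.08938 m².
Resultant F = γ·h_c·A = 12.76281 × 0.763944 × 5.08938 = 49.6218 kN.
I_c = (π/8 − 8/(9π))·r⁴ = 0.109757 × 1.8⁴ = 1.15219 m⁴.
Centre of pressure: y_p = y_c + I_c/(y_c·A) = 0.763944 + 1.15219/(0.763944 × 5.08938) = 0.763944 + 0.296345 = 1.06029 m along the plane.

h_p = 1.06 m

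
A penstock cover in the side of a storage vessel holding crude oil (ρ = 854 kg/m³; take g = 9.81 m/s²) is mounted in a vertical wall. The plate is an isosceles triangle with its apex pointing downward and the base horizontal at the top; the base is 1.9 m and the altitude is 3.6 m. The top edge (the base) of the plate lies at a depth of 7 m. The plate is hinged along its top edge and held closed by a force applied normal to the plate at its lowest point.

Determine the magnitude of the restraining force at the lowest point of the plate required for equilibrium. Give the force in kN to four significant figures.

P ≈ 84.05 kN

γ = ρg = 854 × 9.81 / 1000 = 8.37774 kN/m³.
With the apex down, the centroid sits h/3 = 3.6/3 = 1.2 m below the base (the top edge), so the centroid depth is h_c = 7 + 1.2 = 8.2 m.
A = ½ × 1.9 × 3.6 = 3.42 m².
Resultant F = γ·h_c·A = 8.37774 × 8.2 × 3.42 = 234.945 kN.
I_c = b·h³/36 = 1.9 × 3.6³/36 = 2.4624 m⁴.
Centre of pressure: y_p = y_c + I_c/(y_c·A) = 8.2 + 2.4624/(8.2 × 3.42) = 8.2 + 0.0878049 = 8.2878 m along the plane.
The resultant acts 1.2 + 0.0878049 = 1.2878 m (along the plate) below the hinge at the top edge, so the moment about the hinge is M = F × 1.2878 = 234.945 × 1.2878 = 302.562 kN·m.
A normal force at the bottom, 3.6 m from the hinge, must supply this moment: P = 302.562/3.6 = 84.045 kN.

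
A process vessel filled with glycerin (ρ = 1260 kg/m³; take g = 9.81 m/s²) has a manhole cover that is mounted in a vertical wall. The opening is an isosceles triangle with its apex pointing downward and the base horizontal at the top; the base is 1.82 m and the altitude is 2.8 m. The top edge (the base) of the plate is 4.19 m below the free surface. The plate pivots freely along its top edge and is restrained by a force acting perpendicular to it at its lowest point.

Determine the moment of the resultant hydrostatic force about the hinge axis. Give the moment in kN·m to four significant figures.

M ≈ 164.3 kN·m

γ = ρg = 1260 × 9.81 / 1000 = 12.3606 kN/m³.
With the apex down, the centroid sits h/3 = 2.8/3 = 0.933333 m below the base (the top edge), so the centroid depth is h_c = 4.19 + 0.933333 = 5.12333 m.
A = ½ × 1.82 × 2.8 = 2.548 m².
Resultant F = γ·h_c·A = 12.3606 × 5.12333 × 2.548 = 161.358 kN.
I_c = b·h³/36 = 1.82 × 2.8³/36 = 1.1098 m⁴.
Centre of pressure: y_p = y_c + I_c/(y_c·A) = 5.12333 + 1.1098/(5.12333 × 2.548) = 5.12333 + 0.0850145 = 5.20834 m along the plane.
The resultant acts 0.933333 + 0.0850145 = 1.01835 m (along the plate) below the hinge at the top edge, so the moment about the hinge is M = F × 1.01835 = 161.358 × 1.01835 = 164.319 kN·m.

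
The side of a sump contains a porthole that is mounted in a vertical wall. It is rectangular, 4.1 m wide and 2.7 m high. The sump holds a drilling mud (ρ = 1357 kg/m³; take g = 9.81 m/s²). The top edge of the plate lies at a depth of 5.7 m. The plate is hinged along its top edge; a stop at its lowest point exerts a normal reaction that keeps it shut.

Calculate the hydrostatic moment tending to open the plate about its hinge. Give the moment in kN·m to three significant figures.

γ = ρg = 1357 × 9.81 / 1000 = 13.31217 kN/m³.
The centroid lies 2.7/2 = 1.35 m below the top edge, so the centroid depth is h_c = 5.7 + 1.35 = 7.05 m.
A = 4.1 × 2.7 = 11.07 m².
Resultant F = γ·h_c·A = 13.31217 × 7.05 × 11.07 = 1038.93 kN.
I_c = b·h³/12 = 4.1 × 2.7³/12 = 6.72503 m⁴.
Centre of pressure: y_p = y_c + I_c/(y_c·A) = 7.05 + 6.72503/(7.05 × 11.07) = 7.05 + 0.0861703 = 7.13617 m along the plane.
The resultant acts 1.35 + 0.0861703 = 1.43617 m (along the plate) below the hinge at the top edge, so the moment about the hinge is M = F × 1.43617 = 1038.93 × 1.43617 = 1492.08 kN·m.

M ≈ 1490 kN·m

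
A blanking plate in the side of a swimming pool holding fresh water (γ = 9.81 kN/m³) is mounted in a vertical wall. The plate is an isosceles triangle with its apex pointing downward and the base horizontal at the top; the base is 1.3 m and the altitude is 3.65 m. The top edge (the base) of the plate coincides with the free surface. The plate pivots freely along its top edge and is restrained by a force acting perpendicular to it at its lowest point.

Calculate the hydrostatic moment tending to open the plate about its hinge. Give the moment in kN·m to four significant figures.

γ = 9.81 kN/m³.
With the apex down, the centroid sits h/3 = 3.65/3 = 1.21667 m below the base (the top edge), so the centroid depth is h_c = 1.21667 m.
A = ½ × 1.3 × 3.65 = 2.3725 m².
Resultant F = γ·h_c·A = 9.81 × 1.21667 × 2.3725 = 28.3171 kN.
I_c = b·h³/36 = 1.3 × 3.65³/36 = 1.75598 m⁴.
Centre of pressure: y_p = y_c + I_c/(y_c·A) = 1.21667 + 1.75598/(1.21667 × 2.3725) = 1.21667 + 0.608332 = 1.825 m along the plane.
The resultant acts 1.21667 + 0.608332 = 1.825 m (along the plate) below the hinge at the top edge, so the moment about the hinge is M = F × 1.825 = 28.3171 × 1.825 = 51.6787 kN·m.

M ≈ 51.68 kN·m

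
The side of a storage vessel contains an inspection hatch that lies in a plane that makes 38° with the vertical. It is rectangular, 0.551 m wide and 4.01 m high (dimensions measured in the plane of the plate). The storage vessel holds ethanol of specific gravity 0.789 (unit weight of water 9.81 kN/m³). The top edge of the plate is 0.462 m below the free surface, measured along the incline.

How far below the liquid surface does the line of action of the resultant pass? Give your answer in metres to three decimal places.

h_p = 2.372 m

γ = 0.789 × 9.81 = 7.74009 kN/m³.
The plate makes 38° with the vertical, i.e. θ = 90° − 38° = 52° to the horizontal. Measuring y along the incline from the free-surface line, vertical depth h = y·sinθ with sinθ = 0.788011.
The centroid lies 4.01/2 = 2.005 m below the top edge, so y_c = 0.462 + 2.005 = 2.467 m and h_c = 2.467 × 0.788011 = 1.94402 m.
A = 0.551 × 4.01 = 2.20951 m².
Resultant F = γ·h_c·A = 7.74009 × 1.94402 × 2.20951 = 33.2463 kN.
I_c = b·h³/12 = 0.551 × 4.01³/12 = 2.96076 m⁴.
Centre of pressure: y_p = y_c + I_c/(y_c·A) = 2.467 + 2.96076/(2.467 × 2.20951) = 2.467 + 0.543173 = 3.01017 m along the plane.
Vertically, h_p = y_p·sinθ = 3.01017 × 0.788011 = 2.37205 m.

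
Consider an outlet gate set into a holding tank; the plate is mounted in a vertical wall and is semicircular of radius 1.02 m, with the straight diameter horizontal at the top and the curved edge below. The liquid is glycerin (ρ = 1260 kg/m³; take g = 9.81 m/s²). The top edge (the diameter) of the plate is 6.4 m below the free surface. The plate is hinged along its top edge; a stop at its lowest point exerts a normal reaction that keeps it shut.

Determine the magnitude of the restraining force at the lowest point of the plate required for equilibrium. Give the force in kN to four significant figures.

γ = ρg = 1260 × 9.81 / 1000 = 12.3606 kN/m³.
The centroid of a semicircle lies 4r/(3π) = 0.432901 m from the diameter, here below the top edge, so the centroid depth is h_c = 6.4 + 0.432901 = 6.8329 m.
A = πr²/2 = π × 1.02²/2 = 1.63426 m².
Resultant F = γ·h_c·A = 12.3606 × 6.8329 × 1.63426 = 138.028 kN.
I_c = (π/8 − 8/(9π))·r⁴ = 0.109757 × 1.02⁴ = 0.118805 m⁴.
Centre of pressure: y_p = y_c + I_c/(y_c·A) = 6.8329 + 0.118805/(6.8329 × 1.63426) = 6.8329 + 0.0106392 = 6.84354 m along the plane.
The resultant acts 0.432901 + 0.0106392 = 0.44354 m (along the plate) below the hinge at the top edge, so the moment about the hinge is M = F × 0.44354 = 138.028 × 0.44354 = 61.2209 kN·m.
A normal force at the bottom, 1.02 m from the hinge, must supply this moment: P = 61.2209/1.02 = 60.0205 kN.

P ≈ 60.02 kN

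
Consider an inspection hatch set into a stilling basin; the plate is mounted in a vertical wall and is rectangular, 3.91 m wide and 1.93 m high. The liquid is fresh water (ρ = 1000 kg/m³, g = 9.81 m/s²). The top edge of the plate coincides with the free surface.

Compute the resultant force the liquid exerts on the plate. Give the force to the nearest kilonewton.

γ = ρg = 1000 × 9.81 = 9810 N/m³ = 9.81 kN/m³.
The centroid lies 1.93/2 = 0.965 m below the top edge, so the centroid depth is h_c = 0.965 m.
A = 3.91 × 1.93 = 7.5463 m².
Resultant F = γ·h_c·A = 9.81 × 0.965 × 7.5463 = 71.4382 kN.

F ≈ 71 kN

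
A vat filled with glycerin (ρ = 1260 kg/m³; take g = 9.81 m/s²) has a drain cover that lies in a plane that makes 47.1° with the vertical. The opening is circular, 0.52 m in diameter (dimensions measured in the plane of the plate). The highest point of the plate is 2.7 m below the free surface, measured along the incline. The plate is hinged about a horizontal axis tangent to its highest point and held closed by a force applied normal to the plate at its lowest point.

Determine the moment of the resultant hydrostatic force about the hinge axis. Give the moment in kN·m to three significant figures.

M ≈ 1.41 kN·m

γ = ρg = 1260 × 9.81 / 1000 = 12.3606 kN/m³.
The plate makes 47.1° with the vertical, i.e. θ = 90° − 47.1° = 42.9° to the horizontal. Measuring y along the incline from the free-surface line, vertical depth h = y·sinθ with sinθ = 0.680721.
The centroid is at the centre, 0.26 m below the top of the plate, so y_c = 2.7 + 0.26 = 2.96 m and h_c = 2.96 × 0.680721 = 2.01493 m.
A = π(0.26)² = 0.212372 m².
Resultant F = γ·h_c·A = 12.3606 × 2.01493 × 0.212372 = 5.28928 kN.
I_c = πr⁴/4 = π × 0.26⁴/4 = 0.00358908 m⁴.
Centre of pressure: y_p = y_c + I_c/(y_c·A) = 2.96 + 0.00358908/(2.96 × 0.212372) = 2.96 + 0.00570945 = 2.96571 m along the plane.
The resultant acts 0.26 + 0.00570945 = 0.265709 m (along the plate) below the hinge at the top edge, so the moment about the hinge is M = F × 0.265709 = 5.28928 × 0.265709 = 1.40541 kN·m.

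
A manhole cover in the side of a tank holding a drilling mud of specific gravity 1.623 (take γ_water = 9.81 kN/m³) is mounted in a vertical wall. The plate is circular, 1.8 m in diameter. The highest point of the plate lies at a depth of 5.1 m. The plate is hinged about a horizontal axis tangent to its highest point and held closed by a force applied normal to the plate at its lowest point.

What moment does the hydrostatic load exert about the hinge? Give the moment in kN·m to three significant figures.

M ≈ 227 kN·m

γ = 1.623 × 9.81 = 15.92163 kN/m³.
The centroid is at the centre, 0.9 m below the top of the plate, so the centroid depth is h_c = 5.1 + 0.9 = 6 m.
A = π(0.9)² = 2.54469 m².
Resultant F = γ·h_c·A = 15.92163 × 6 × 2.54469 = 243.094 kN.
I_c = πr⁴/4 = π × 0.9⁴/4 = 0.5153 m⁴.
Centre of pressure: y_p = y_c + I_c/(y_c·A) = 6 + 0.5153/(6 × 2.54469) = 6 + 0.03375 = 6.03375 m along the plane.
The resultant acts 0.9 + 0.03375 = 0.93375 m (along the plate) below the hinge at the top edge, so the moment about the hinge is M = F × 0.93375 = 243.094 × 0.93375 = 226.989 kN·m.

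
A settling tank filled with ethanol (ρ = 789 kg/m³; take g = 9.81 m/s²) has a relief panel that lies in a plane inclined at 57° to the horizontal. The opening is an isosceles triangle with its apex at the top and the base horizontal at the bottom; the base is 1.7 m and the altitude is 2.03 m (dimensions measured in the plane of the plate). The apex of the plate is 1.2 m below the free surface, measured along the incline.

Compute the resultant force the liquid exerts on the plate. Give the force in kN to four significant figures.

γ = ρg = 789 × 9.81 / 1000 = 7.74009 kN/m³.
Let θ = 57° be the plate's angle to the horizontal; measure y along the incline from where the plane meets the free surface. Vertical depth h = y·sinθ with sinθ = 0.838671.
With the apex up, the centroid sits 2h/3 = 2 × 2.03/3 = 1.35333 m below the apex, so y_c = 1.2 + 1.35333 = 2.55333 m and h_c = 2.55333 × 0.838671 = 2.1414 m.
A = ½ × 1.7 × 2.03 = 1.7255 m².
Resultant F = γ·h_c·A = 7.74009 × 2.1414 × 1.7255 = 28.5995 kN.

F ≈ 28.60 kN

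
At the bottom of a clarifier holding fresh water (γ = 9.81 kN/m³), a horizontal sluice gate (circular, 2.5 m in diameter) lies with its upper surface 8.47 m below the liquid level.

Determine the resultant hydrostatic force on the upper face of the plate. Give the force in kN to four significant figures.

γ = 9.81 kN/m³.
The plate is horizontal, so pressure is uniform at p = γ·h = 9.81 × 8.47 = 83.0907 kN/m².
A = π(1.25)² = 4.90874 m².
F = p·A = 83.0907 × 4.90874 = 407.871 kN.

F ≈ 407.9 kN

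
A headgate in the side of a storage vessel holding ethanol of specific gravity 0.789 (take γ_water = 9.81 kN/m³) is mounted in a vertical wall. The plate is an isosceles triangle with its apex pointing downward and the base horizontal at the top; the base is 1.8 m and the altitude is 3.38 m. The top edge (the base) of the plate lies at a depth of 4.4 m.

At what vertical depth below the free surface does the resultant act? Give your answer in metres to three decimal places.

γ = 0.789 × 9.81 = 7.74009 kN/m³.
With the apex down, the centroid sits h/3 = 3.38/3 = 1.12667 m below the base (the top edge), so the centroid depth is h_c = 4.4 + 1.12667 = 5.52667 m.
A = ½ × 1.8 × 3.38 = 3.042 m².
Resultant F = γ·h_c·A = 7.74009 × 5.52667 × 3.042 = 130.127 kN.
I_c = b·h³/36 = 1.8 × 3.38³/36 = 1.93072 m⁴.
Centre of pressure: y_p = y_c + I_c/(y_c·A) = 5.52667 + 1.93072/(5.52667 × 3.042) = 5.52667 + 0.114841 = 5.64151 m along the plane.

h_p = 5.642 m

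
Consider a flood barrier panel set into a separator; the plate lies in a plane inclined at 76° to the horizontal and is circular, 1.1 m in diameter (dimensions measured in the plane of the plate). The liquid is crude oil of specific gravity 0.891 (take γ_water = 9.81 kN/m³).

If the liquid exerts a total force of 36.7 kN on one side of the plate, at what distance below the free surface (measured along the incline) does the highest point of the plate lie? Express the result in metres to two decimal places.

γ = 0.891 × 9.81 = 8.74071 kN/m³.
A = π(0.55)² = 0.950332 m².
From F = γ·h_c·A, the centroid depth is h_c = 36.7/(8.74071 × 0.950332) = 4.41819 m.
Let θ = 76° be the plate's angle to the horizontal; measure y along the incline from where the plane meets the free surface. Vertical depth h = y·sinθ with sinθ = 0.970296.
Along the incline, y_c = h_c/sinθ = 4.41819/0.970296 = 4.55345 m.
The centroid is at the centre, 0.55 m below the top of the plate, so the highest point sits at y_top = 4.55345 − 0.55 = 4.00345 m along the incline.

y_top ≈ 4.00 m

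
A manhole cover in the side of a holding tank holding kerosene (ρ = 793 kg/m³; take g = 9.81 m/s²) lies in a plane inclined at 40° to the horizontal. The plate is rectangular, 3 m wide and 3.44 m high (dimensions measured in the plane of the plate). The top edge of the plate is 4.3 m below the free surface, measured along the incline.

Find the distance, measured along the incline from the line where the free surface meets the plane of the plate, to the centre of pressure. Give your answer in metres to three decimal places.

y_p = 6.184 m

γ = ρg = 793 × 9.81 / 1000 = 7.77933 kN/m³.
Let θ = 40° be the plate's angle to the horizontal; measure y along the incline from where the plane meets the free surface. Vertical depth h = y·sinθ with sinθ = 0.642788.
The centroid lies 3.44/2 = 1.72 m below the top edge, so y_c = 4.3 + 1.72 = 6.02 m and h_c = 6.02 × 0.642788 = 3.86958 m.
A = 3 × 3.44 = 10.32 m².
Resultant F = γ·h_c·A = 7.77933 × 3.86958 × 10.32 = 310.66 kN.
I_c = b·h³/12 = 3 × 3.44³/12 = 10.1769 m⁴.
Centre of pressure: y_p = y_c + I_c/(y_c·A) = 6.02 + 10.1769/(6.02 × 10.32) = 6.02 + 0.16381 = 6.18381 m along the plane.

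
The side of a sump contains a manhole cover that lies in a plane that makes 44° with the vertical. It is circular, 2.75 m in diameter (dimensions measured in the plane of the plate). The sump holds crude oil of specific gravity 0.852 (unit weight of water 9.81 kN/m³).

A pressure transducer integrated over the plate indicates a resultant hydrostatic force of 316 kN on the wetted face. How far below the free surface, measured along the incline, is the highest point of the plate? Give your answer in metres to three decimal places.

y_top ≈ 7.474 m

γ = 0.852 × 9.81 = 8.35812 kN/m³.
A = π(1.375)² = 5.93957 m².
From F = γ·h_c·A, the centroid depth is h_c = 316/(8.35812 × 5.93957) = 6.36537 m.
The plate makes 44° with the vertical, i.e. θ = 90° − 44° = 46° to the horizontal. Measuring y along the incline from the free-surface line, vertical depth h = y·sinθ with sinθ = 0.719340.
Along the incline, y_c = h_c/sinθ = 6.36537/0.719340 = 8.8489 m.
The centroid is at the centre, 1.375 m below the top of the plate, so the highest point sits at y_top = 8.8489 − 1.375 = 7.4739 m along the incline.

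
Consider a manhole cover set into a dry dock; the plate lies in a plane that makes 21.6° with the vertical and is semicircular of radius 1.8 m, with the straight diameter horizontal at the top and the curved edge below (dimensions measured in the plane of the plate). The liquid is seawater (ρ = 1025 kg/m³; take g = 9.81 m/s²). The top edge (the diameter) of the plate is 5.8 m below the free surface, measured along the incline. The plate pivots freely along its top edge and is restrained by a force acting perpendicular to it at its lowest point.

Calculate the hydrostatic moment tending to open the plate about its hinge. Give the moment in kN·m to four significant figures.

γ = ρg = 1025 × 9.81 / 1000 = 10.05525 kN/m³.
The plate makes 21.6° with the vertical, i.e. θ = 90° − 21.6° = 68.4° to the horizontal. Measuring y along the incline from the free-surface line, vertical depth h = y·sinθ with sinθ = 0.929776.
The centroid of a semicircle lies 4r/(3π) = 0.763944 m from the diameter, here below the top edge, so y_c = 5.8 + 0.763944 = 6.56394 m and h_c = 6.56394 × 0.929776 = 6.10299 m.
A = πr²/2 = π × 1.8²/2 = 5.08938 m².
Resultant F = γ·h_c·A = 10.05525 × 6.10299 × 5.08938 = 312.32 kN.
I_c = (π/8 − 8/(9π))·r⁴ = 0.109757 × 1.8⁴ = 1.15219 m⁴.
Centre of pressure: y_p = y_c + I_c/(y_c·A) = 6.56394 + 1.15219/(6.56394 × 5.08938) = 6.56394 + 0.0344901 = 6.59843 m along the plane.
The resultant acts 0.763944 + 0.0344901 = 0.798434 m (along the plate) below the hinge at the top edge, so the moment about the hinge is M = F × 0.798434 = 312.32 × 0.798434 = 249.367 kN·m.

M ≈ 249.4 kN·m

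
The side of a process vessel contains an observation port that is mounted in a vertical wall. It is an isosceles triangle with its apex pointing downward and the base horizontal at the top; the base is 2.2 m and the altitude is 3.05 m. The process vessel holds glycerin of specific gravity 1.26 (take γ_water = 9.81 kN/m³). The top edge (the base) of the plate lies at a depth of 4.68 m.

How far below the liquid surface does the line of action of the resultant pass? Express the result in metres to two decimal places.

h_p = 5.79 m

γ = 1.26 × 9.81 = 12.3606 kN/m³.
With the apex down, the centroid sits h/3 = 3.05/3 = 1.01667 m below the base (the top edge), so the centroid depth is h_c = 4.68 + 1.01667 = 5.69667 m.
A = ½ × 2.2 × 3.05 = 3.355 m².
Resultant F = γ·h_c·A = 12.3606 × 5.69667 × 3.355 = 236.24 kN.
I_c = b·h³/36 = 2.2 × 3.05³/36 = 1.73388 m⁴.
Centre of pressure: y_p = y_c + I_c/(y_c·A) = 5.69667 + 1.73388/(5.69667 × 3.355) = 5.69667 + 0.0907205 = 5.78739 m along the plane.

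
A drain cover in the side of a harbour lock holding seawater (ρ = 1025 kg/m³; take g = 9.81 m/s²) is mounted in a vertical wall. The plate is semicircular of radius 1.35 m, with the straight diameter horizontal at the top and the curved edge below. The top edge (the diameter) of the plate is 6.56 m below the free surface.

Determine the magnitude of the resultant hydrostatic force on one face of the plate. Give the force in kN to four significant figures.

γ = ρg = 1025 × 9.81 / 1000 = 10.05525 kN/m³.
The centroid of a semicircle lies 4r/(3π) = 0.572958 m from the diameter, here below the top edge, so the centroid depth is h_c = 6.56 + 0.572958 = 7.13296 m.
A = πr²/2 = π × 1.35²/2 = 2.86278 m².
Resultant F = γ·h_c·A = 10.05525 × 7.13296 × 2.86278 = 205.329 kN.

F ≈ 205.3 kN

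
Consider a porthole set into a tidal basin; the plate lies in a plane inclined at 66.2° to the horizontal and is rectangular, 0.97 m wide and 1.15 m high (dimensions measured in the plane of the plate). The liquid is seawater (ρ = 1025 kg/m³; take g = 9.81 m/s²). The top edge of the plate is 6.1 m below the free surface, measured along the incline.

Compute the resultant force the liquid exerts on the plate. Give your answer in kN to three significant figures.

γ = ρg = 1025 × 9.81 / 1000 = 10.05525 kN/m³.
Let θ = 66.2° be the plate's angle to the horizontal; measure y along the incline from where the plane meets the free surface. Vertical depth h = y·sinθ with sinθ = 0.914960.
The centroid lies 1.15/2 = 0.575 m below the top edge, so y_c = 6.1 + 0.575 = 6.675 m and h_c = 6.675 × 0.914960 = 6.10736 m.
A = 0.97 × 1.15 = 1.1155 m².
Resultant F = γ·h_c·A = 10.05525 × 6.10736 × 1.1155 = 68.504 kN.

F ≈ 68.5 kN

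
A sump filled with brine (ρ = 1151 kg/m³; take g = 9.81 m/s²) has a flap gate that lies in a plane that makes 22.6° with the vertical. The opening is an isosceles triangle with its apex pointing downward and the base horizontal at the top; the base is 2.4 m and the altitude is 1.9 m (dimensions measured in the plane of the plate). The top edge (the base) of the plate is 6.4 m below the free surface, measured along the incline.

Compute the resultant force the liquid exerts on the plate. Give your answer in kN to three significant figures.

γ = ρg = 1151 × 9.81 / 1000 = 11.29131 kN/m³.
The plate makes 22.6° with the vertical, i.e. θ = 90° − 22.6° = 67.4° to the horizontal. Measuring y along the incline from the free-surface line, vertical depth h = y·sinθ with sinθ = 0.923210.
With the apex down, the centroid sits h/3 = 1.9/3 = 0.633333 m below the base (the top edge), so y_c = 6.4 + 0.633333 = 7.03333 m and h_c = 7.03333 × 0.923210 = 6.49324 m.
A = ½ × 2.4 × 1.9 = 2.28 m².
Resultant F = γ·h_c·A = 11.29131 × 6.49324 × 2.28 = 167.163 kN.

F ≈ 167 kN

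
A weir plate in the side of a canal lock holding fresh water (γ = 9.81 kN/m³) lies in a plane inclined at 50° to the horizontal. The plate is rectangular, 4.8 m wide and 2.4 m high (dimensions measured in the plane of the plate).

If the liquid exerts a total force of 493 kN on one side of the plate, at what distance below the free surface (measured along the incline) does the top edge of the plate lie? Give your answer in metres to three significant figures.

y_top ≈ 4.49 m

γ = 9.81 kN/m³.
A = 4.8 × 2.4 = 11.52 m².
From F = γ·h_c·A, the centroid depth is h_c = 493/(9.81 × 11.52) = 4.3624 m.
Let θ = 50° be the plate's angle to the horizontal; measure y along the incline from where the plane meets the free surface. Vertical depth h = y·sinθ with sinθ = 0.766044.
Along the incline, y_c = h_c/sinθ = 4.3624/0.766044 = 5.69471 m.
The centroid lies 2.4/2 = 1.2 m below the top edge, so the top edge sits at y_top = 5.69471 − 1.2 = 4.49471 m along the incline.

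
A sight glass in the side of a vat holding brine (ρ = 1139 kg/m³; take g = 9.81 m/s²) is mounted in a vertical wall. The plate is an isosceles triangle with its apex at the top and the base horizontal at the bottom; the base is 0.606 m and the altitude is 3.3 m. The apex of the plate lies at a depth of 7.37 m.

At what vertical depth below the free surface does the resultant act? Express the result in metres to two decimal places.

γ = ρg = 1139 × 9.81 / 1000 = 11.17359 kN/m³.
With the apex up, the centroid sits 2h/3 = 2 × 3.3/3 = 2.2 m below the apex, so the centroid depth is h_c = 7.37 + 2.2 = 9.57 m.
A = ½ × 0.606 × 3.3 = 0.9999 m².
Resultant F = γ·h_c·A = 11.17359 × 9.57 × 0.9999 = 106.921 kN.
I_c = b·h³/36 = 0.606 × 3.3³/36 = 0.604939 m⁴.
Centre of pressure: y_p = y_c + I_c/(y_c·A) = 9.57 + 0.604939/(9.57 × 0.9999) = 9.57 + 0.0632183 = 9.63322 m along the plane.

h_p = 9.63 m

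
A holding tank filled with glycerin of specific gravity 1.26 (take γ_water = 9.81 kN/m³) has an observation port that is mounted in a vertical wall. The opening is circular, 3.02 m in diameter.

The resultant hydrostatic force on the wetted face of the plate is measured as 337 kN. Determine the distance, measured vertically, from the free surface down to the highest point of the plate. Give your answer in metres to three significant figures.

γ = 1.26 × 9.81 = 12.3606 kN/m³.
A = π(1.51)² = 7.16315 m².
From F = γ·h_c·A, the centroid depth is h_c = 337/(12.3606 × 7.16315) = 3.80615 m.
The centroid is at the centre, 1.51 m below the top of the plate, so the highest point sits at h_top = 3.80615 − 1.51 = 2.29615 m below the surface.

d_top ≈ 2.30 m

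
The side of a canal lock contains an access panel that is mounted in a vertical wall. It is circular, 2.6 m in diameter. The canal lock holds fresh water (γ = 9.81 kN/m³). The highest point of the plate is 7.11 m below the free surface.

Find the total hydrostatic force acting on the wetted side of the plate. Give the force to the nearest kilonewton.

F ≈ 438 kN

γ = 9.81 kN/m³.
The centroid is at the centre, 1.3 m below the top of the plate, so the centroid depth is h_c = 7.11 + 1.3 = 8.41 m.
A = π(1.3)² = 5.30929 m².
Resultant F = γ·h_c·A = 9.81 × 8.41 × 5.30929 = 438.028 kN.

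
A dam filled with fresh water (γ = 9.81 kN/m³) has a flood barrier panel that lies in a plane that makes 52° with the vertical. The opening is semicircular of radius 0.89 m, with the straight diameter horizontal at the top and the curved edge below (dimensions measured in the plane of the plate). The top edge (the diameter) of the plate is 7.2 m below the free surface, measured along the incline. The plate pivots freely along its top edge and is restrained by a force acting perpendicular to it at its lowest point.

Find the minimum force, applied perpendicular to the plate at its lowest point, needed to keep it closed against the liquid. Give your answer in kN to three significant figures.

P ≈ 24.6 kN

γ = 9.81 kN/m³.
The plate makes 52° with the vertical, i.e. θ = 90° − 52° = 38° to the horizontal. Measuring y along the incline from the free-surface line, vertical depth h = y·sinθ with sinθ = 0.615661.
The centroid of a semicircle lies 4r/(3π) = 0.377728 m from the diameter, here below the top edge, so y_c = 7.2 + 0.377728 = 7.57773 m and h_c = 7.57773 × 0.615661 = 4.66531 m.
A = πr²/2 = π × 0.89²/2 = 1.24423 m².
Resultant F = γ·h_c·A = 9.81 × 4.66531 × 1.24423 = 56.9443 kN.
I_c = (π/8 − 8/(9π))·r⁴ = 0.109757 × 0.89⁴ = 0.068864 m⁴.
Centre of pressure: y_p = y_c + I_c/(y_c·A) = 7.57773 + 0.068864/(7.57773 × 1.24423) = 7.57773 + 0.00730386 = 7.58503 m along the plane.
The resultant acts 0.377728 + 0.00730386 = 0.385032 m (along the plate) below the hinge at the top edge, so the moment about the hinge is M = F × 0.385032 = 56.9443 × 0.385032 = 21.9254 kN·m.
A normal force at the bottom, 0.89 m from the hinge, must supply this moment: P = 21.9254/0.89 = 24.6353 kN.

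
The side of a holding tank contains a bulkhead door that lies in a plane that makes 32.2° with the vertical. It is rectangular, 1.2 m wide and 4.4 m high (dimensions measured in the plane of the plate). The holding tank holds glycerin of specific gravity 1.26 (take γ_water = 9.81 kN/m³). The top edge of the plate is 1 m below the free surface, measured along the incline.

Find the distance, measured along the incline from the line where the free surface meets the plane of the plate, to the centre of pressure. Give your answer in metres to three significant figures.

y_p = 3.70 m

γ = 1.26 × 9.81 = 12.3606 kN/m³.
The plate makes 32.2° with the vertical, i.e. θ = 90° − 32.2° = 57.8° to the horizontal. Measuring y along the incline from the free-surface line, vertical depth h = y·sinθ with sinθ = 0.846193.
The centroid lies 4.4/2 = 2.2 m below the top edge, so y_c = 1 + 2.2 = 3.2 m and h_c = 3.2 × 0.846193 = 2.70782 m.
A = 1.2 × 4.4 = 5.28 m².
Resultant F = γ·h_c·A = 12.3606 × 2.70782 × 5.28 = 176.723 kN.
I_c = b·h³/12 = 1.2 × 4.4³/12 = 8.5184 m⁴.
Centre of pressure: y_p = y_c + I_c/(y_c·A) = 3.2 + 8.5184/(3.2 × 5.28) = 3.2 + 0.504167 = 3.70417 m along the plane.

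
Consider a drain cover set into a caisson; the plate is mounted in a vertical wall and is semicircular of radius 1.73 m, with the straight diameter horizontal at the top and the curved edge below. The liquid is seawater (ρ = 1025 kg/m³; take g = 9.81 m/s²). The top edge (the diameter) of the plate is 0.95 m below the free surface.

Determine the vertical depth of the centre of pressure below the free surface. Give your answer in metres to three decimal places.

γ = ρg = 1025 × 9.81 / 1000 = 10.05525 kN/m³.
The centroid of a semicircle lies 4r/(3π) = 0.734235 m from the diameter, here below the top edge, so the centroid depth is h_c = 0.95 + 0.734235 = 1.68423 m.
A = πr²/2 = π × 1.73²/2 = 4.70124 m².
Resultant F = γ·h_c·A = 10.05525 × 1.68423 × 4.70124 = 79.6172 kN.
I_c = (π/8 − 8/(9π))·r⁴ = 0.109757 × 1.73⁴ = 0.983143 m⁴.
Centre of pressure: y_p = y_c + I_c/(y_c·A) = 1.68423 + 0.983143/(1.68423 × 4.70124) = 1.68423 + 0.124166 = 1.8084 m along the plane.

h_p = 1.808 m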